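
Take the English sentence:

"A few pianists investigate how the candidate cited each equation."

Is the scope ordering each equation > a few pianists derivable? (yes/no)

The target quantifier *each equation* is part of the embedded question *how the candidate cited each equation*.
QR across an interrogative CP boundary is ruled out as a wh-island violation.
*each equation* is confined to the island and cannot take scope over *a few pianists*.

No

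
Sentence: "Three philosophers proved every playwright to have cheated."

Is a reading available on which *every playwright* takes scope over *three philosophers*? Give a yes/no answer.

Yes

The ECM infinitive is scope-transparent — *every playwright* is free to raise above *three philosophers*.
No island intervenes, so both surface and inverse scope are derivable.
The sentence is scopally ambiguous between *three philosophers* > *every playwright* and *every playwright* > *three philosophers*.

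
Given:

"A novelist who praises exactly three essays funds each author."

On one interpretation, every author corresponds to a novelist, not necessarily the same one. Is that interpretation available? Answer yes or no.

This is the *each author* > *a novelist* reading.
The relative clause *who praises exactly three essays* modifies *a novelist*, but *each author* is not inside that relative clause — it is an argument of the matrix verb.
Since no island is crossed, the inverse ordering is licensed alongside surface scope.

Yes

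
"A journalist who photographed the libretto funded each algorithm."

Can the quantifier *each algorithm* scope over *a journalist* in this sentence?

Yes

Although the sentence contains a relative clause (*who photographed the libretto*), *each algorithm* is outside it, in the matrix VP.
Since no island is crossed, the inverse ordering is licensed alongside surface scope.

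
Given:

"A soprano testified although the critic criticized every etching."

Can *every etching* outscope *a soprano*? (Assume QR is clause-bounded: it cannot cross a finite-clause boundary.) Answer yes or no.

The DP *every etching* is contained in the adjunct clause *although the critic criticized every etching*.
The adjunct-island constraint bars QR out of an adverbial clause.
So *every etching* cannot raise high enough to outscope *a soprano*; only the surface ordering *a soprano* > *every etching* is available.
(Only the surface reading survives: one fixed soprano with respect to all the relevant etchings.)

No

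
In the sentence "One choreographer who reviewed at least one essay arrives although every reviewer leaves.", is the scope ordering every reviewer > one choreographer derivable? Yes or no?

*every reviewer* occurs within the adjunct clause *although every reviewer leaves*.
Adjuncts are opaque for quantifier raising; a quantifier in an adjunct stays inside it.
So *every reviewer* cannot raise high enough to outscope *one choreographer*; only the surface ordering *one choreographer* > *every reviewer* is available.

No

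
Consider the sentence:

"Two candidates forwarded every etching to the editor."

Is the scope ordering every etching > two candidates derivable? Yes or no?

Yes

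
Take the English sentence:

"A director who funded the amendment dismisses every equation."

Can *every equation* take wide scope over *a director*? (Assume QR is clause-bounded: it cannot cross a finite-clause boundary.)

Yes

*every equation* is a matrix argument; only *a director* is modified by the relative clause *who funded the amendment*, so the RC island is irrelevant to the target quantifier.
Since no island is crossed, the inverse ordering is licensed alongside surface scope.
The sentence is scopally ambiguous between *a director* > *every equation* and *every equation* > *a director*.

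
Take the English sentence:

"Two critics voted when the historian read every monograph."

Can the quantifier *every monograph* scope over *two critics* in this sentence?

No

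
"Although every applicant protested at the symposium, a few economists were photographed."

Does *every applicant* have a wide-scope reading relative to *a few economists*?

No

The target quantifier *every applicant* is part of the adjunct clause *although every applicant protested at the symposium*.
Adjuncts are opaque for quantifier raising; a quantifier in an adjunct stays inside it.
There is no licit LF on which *every applicant* c-commands *a few economists*.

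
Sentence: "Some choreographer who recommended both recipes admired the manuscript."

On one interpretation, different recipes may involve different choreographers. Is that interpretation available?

No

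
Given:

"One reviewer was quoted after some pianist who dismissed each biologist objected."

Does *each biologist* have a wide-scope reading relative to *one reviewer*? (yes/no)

*each biologist* sits inside the relative clause *who dismissed each biologist*, which is itself inside the adjunct *after some pianist who dismissed each biologist objected*.
Even if one barrier were somehow void, the other would still block QR.
So the wide-scope reading for *each biologist* is blocked.

No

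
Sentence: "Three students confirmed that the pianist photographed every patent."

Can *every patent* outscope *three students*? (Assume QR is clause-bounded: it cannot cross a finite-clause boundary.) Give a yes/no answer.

No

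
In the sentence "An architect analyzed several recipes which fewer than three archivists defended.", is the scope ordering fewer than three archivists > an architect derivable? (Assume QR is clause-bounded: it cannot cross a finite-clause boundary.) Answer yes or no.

No

*fewer than three archivists* is embedded in the relative clause *which fewer than three archivists defended* modifying *several recipes*.
The relative clause forms an island for QR, so the quantifier is confined to the head noun's restrictor.
*fewer than three archivists* is confined to the island and cannot take scope over *an architect*.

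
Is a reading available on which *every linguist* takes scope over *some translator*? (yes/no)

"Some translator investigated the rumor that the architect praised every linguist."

No

*every linguist* is embedded in the complex NP *the rumor that the architect praised every linguist*.
Since the clause is the complement of a nominal head, the CNPC blocks scope extraction.
The inverse ordering *every linguist* > *some translator* is therefore underivable.
(Only the surface reading survives: one fixed translator with respect to all the relevant linguists.)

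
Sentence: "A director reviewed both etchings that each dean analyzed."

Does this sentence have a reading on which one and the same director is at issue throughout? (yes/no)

This is the *a director* > *each dean* reading.
Nothing needs to raise for *a director* > *each dean*, so no island constraint is at stake.

Yes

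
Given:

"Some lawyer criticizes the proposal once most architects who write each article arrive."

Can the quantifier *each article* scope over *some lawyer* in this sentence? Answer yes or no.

No

*each article* occurs within the relative clause *who write each article*, which is itself inside the adjunct *once most architects who write each article arrive*.
Two island boundaries intervene — the relative clause and the adjunct. Either alone would block QR.
So *each article* cannot raise to a position above *some lawyer*.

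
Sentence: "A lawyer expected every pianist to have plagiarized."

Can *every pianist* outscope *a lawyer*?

Yes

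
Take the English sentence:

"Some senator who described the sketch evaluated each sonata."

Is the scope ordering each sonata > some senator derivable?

The relative clause *who described the sketch* modifies *some senator*, but *each sonata* is not inside that relative clause — it is an argument of the matrix verb.
Nothing blocks QR of the lower DP to a position above the higher one, so inverse scope is available.

Yes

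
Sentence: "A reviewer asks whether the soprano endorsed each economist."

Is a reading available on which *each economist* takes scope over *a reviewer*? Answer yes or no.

*each economist* occurs within the embedded question *whether the soprano endorsed each economist*.
Embedded wh-clauses are opaque for QR, so the quantifier stays inside the question.
So the wide-scope reading for *each economist* is blocked.
(Only the surface reading survives: one fixed reviewer with respect to all the relevant economists.)

No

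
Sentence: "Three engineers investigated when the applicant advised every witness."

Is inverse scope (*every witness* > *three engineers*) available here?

No

*every witness* is embedded in the embedded question *when the applicant advised every witness*.
Embedded questions are wh-islands: a quantifier inside an indirect question cannot QR into the matrix clause.
*every witness* > *three engineers* would require crossing that boundary, which is illicit.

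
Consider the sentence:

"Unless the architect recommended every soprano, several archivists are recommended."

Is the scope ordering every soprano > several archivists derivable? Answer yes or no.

No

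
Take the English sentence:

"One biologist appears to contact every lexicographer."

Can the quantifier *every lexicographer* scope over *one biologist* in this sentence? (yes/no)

Yes

*every lexicographer* is the object of the infinitival complement of a raising predicate; raising infinitives are transparent for QR, so the two DPs are in effect clausemates.
Clause-internal QR can adjoin the lower DP above the subject, yielding the inverse reading.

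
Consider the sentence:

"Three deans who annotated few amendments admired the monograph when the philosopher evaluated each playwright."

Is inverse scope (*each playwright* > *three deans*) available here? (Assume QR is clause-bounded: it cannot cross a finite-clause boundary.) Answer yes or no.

No

*each playwright* sits inside the adjunct clause *when the philosopher evaluated each playwright*.
Adjunct clauses are scope islands: a quantifier inside an adjunct cannot raise into the matrix clause.
*each playwright* is confined to the island and cannot take scope over *three deans*.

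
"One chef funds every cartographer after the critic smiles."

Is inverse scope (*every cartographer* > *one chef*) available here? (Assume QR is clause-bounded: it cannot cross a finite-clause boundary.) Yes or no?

Yes

*every cartographer* is a matrix argument; the adjunct is an island but the target quantifier is outside it.
With no island boundary between them, the object can take inverse scope over the subject via ordinary QR within the clause.
Both orderings are possible: *one chef* > *every cartographer* and *every cartographer* > *one chef*.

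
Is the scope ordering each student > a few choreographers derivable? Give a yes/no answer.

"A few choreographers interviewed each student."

*each student* is the matrix object and *a few choreographers* the matrix subject; the two are clausemates.
Since no island is crossed, the inverse ordering is licensed alongside surface scope.
Both orderings are possible: *a few choreographers* > *each student* and *each student* > *a few choreographers*.

Yes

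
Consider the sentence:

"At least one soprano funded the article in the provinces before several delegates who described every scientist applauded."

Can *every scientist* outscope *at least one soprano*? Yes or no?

*every scientist* occurs within the relative clause *who described every scientist*, which is itself inside the adjunct *before several delegates who described every scientist applauded*.
Nested islands: the RC island is itself inside an adjunct island, so wide scope is doubly excluded.
So *every scientist* cannot raise to a position above *at least one soprano*.

No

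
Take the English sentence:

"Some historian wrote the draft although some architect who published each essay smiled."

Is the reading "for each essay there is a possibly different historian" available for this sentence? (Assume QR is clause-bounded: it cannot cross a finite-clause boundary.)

No

The described interpretation is the *each essay* > *some historian* scoping.
*each essay* is embedded in the relative clause *who published each essay*, which is itself inside the adjunct *although some architect who published each essay smiled*.
Two island boundaries intervene — the relative clause and the adjunct. Either alone would block QR.
So *each essay* cannot raise high enough to outscope *some historian*; only the surface ordering *some historian* > *each essay* is available.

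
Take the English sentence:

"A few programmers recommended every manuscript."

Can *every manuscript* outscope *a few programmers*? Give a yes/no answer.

Yes

*every manuscript* and *a few programmers* are in the same minimal clause.
With no island boundary between them, the object can take inverse scope over the subject via ordinary QR within the clause.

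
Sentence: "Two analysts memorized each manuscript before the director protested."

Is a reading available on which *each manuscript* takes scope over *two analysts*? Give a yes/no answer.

Yes

The adjunct clause does not contain *each manuscript*, which is the matrix object.
QR within a single clause is free, so the lower quantifier may take scope over the higher one.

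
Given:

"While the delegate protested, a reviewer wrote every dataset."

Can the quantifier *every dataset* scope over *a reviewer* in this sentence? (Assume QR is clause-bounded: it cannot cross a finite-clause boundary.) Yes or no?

The adjunct island is irrelevant here — *every dataset* and *a reviewer* are both in the matrix clause.
With no island boundary between them, the object can take inverse scope over the subject via ordinary QR within the clause.
So *every dataset* > *a reviewer* is among the available readings.

Yes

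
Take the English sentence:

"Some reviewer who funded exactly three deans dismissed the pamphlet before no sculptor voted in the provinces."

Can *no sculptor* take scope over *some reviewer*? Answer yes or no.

No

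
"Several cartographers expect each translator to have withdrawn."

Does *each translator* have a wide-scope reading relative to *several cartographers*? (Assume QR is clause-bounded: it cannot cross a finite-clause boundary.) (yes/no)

ECM infinitives lack a CP barrier, so *each translator* can QR over the matrix subject *several cartographers*.
Since no island is crossed, the inverse ordering is licensed alongside surface scope.

Yes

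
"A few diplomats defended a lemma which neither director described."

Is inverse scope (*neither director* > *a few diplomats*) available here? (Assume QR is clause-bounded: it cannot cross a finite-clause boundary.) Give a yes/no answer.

No

Structurally, *neither director* is inside the relative clause *which neither director described* modifying *a lemma*.
QR out of a relative clause is ruled out by the relative-clause island constraint.
Hence only narrow scope for *neither director* (under *a few diplomats*) survives.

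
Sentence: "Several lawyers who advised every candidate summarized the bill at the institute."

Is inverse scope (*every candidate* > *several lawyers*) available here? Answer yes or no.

The target quantifier *every candidate* is part of the relative clause *who advised every candidate*.
A relative clause is a scope island — quantifier raising cannot cross its boundary.
*every candidate* > *several lawyers* would require crossing that boundary, which is illicit.

No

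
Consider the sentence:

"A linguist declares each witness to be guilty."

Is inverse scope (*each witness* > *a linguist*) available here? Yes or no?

Yes

*each witness* is the subject of an ECM infinitive — the infinitival complement of an ECM verb is not a scope island, so *each witness* can raise into the matrix clause.
Ordinary QR to a clause-peripheral position gives the wide-scope LF for the lower DP.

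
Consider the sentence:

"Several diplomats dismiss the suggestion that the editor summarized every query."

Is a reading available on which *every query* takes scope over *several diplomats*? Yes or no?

No

The target quantifier *every query* is part of the complex NP *the suggestion that the editor summarized every query*.
The complex NP is opaque for QR — the quantifier is frozen inside the noun's complement.
There is no licit LF on which *every query* c-commands *several diplomats*.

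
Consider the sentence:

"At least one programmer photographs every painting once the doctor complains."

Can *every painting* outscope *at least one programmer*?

Yes

Neither queried DP is inside the adjunct, so the adjunct-island constraint does not apply.
No island intervenes, so both surface and inverse scope are derivable.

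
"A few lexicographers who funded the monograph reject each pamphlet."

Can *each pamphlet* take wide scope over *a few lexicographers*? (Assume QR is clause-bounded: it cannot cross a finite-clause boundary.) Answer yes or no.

Yes

*each pamphlet* is a matrix argument; only *a few lexicographers* is modified by the relative clause *who funded the monograph*, so the RC island is irrelevant to the target quantifier.
Clause-internal QR can adjoin the lower DP above the subject, yielding the inverse reading.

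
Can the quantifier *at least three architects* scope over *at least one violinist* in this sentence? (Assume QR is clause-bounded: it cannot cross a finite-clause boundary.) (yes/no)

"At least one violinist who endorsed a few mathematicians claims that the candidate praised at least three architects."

The DP *at least three architects* is contained in the finite complement clause *that the candidate praised at least three architects*.
With QR restricted to its own tensed clause, the embedded quantifier cannot reach a matrix scope position.
So *at least three architects* cannot raise high enough to outscope *at least one violinist*; only the surface ordering *at least one violinist* > *at least three architects* is available.
(Only the surface reading survives: one fixed violinist with respect to all the relevant architects.)

No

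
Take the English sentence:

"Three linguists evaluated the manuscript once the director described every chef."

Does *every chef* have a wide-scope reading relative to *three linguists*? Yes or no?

*every chef* sits inside the adjunct clause *once the director described every chef*.
Since the clause is an adjunct (not a complement), the Adjunct Condition blocks QR across its edge.
So *every chef* cannot raise to a position above *three linguists*.

No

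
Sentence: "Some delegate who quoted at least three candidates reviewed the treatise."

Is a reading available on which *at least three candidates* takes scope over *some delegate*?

*at least three candidates* sits inside the relative clause *who quoted at least three candidates*.
Relative clauses are scope islands: a quantifier cannot QR out of a relative clause to take scope in the matrix clause.
*at least three candidates* > *some delegate* would require crossing that boundary, which is illicit.

No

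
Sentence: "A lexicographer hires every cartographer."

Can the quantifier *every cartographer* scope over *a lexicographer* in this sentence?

Yes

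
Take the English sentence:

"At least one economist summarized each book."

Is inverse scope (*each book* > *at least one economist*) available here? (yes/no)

Yes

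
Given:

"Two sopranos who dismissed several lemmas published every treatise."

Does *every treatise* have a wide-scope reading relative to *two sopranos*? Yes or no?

Although the sentence contains a relative clause (*who dismissed several lemmas*), *every treatise* is outside it, in the matrix VP.
Ordinary QR to a clause-peripheral position gives the wide-scope LF for the lower DP.

Yes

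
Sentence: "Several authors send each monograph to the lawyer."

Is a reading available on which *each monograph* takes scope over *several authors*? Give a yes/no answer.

Yes

*several authors* and *each monograph* are co-arguments of the matrix verb, with nothing but a clause-internal boundary between them.
With no island boundary between them, the object can take inverse scope over the subject via ordinary QR within the clause.
The sentence is scopally ambiguous between *several authors* > *each monograph* and *each monograph* > *several authors*.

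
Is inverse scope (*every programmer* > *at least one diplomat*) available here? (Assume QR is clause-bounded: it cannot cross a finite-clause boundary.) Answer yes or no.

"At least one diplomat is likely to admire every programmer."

*every programmer* is the object of the infinitival complement of a raising predicate; raising infinitives are transparent for QR, so the two DPs are in effect clausemates.
QR within a single clause is free, so the lower quantifier may take scope over the higher one.
The sentence is scopally ambiguous between *at least one diplomat* > *every programmer* and *every programmer* > *at least one diplomat*.

Yes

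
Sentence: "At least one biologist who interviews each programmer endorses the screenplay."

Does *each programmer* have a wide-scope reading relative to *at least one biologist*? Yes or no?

No

*each programmer* occurs within the relative clause *who interviews each programmer*.
QR out of a relative clause is ruled out by the relative-clause island constraint.
*each programmer* > *at least one biologist* would require crossing that boundary, which is illicit.
(Only the surface reading survives: one fixed biologist with respect to all the relevant programmers.)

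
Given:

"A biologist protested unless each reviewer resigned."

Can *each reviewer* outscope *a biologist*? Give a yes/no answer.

The target quantifier *each reviewer* is part of the adjunct clause *unless each reviewer resigned*.
Since the clause is an adjunct (not a complement), the Adjunct Condition blocks QR across its edge.
The inverse ordering *each reviewer* > *a biologist* is therefore underivable.
(Only the surface reading survives: one fixed biologist with respect to all the relevant reviewers.)

No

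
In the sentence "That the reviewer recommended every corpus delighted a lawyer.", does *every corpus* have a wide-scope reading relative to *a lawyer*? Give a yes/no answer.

The target quantifier *every corpus* is part of the sentential subject *that the reviewer recommended every corpus*.
Subjects — clausal subjects included — are islands for extraction, and QR is no exception.
The ordering *every corpus* > *a lawyer* is therefore underivable.

No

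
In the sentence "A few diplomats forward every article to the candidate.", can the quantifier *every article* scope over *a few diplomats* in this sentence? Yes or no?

*a few diplomats* and *every article* are co-arguments of the matrix verb, with nothing but a clause-internal boundary between them.
QR within a single clause is free, so the lower quantifier may take scope over the higher one.

Yes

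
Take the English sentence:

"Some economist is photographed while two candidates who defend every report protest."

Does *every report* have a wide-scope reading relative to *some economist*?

No

The target quantifier *every report* is part of the relative clause *who defend every report*, which is itself inside the adjunct *while two candidates who defend every report protest*.
Nested islands: the RC island is itself inside an adjunct island, so wide scope is doubly excluded.
So *every report* cannot raise high enough to outscope *some economist*; only the surface ordering *some economist* > *every report* is available.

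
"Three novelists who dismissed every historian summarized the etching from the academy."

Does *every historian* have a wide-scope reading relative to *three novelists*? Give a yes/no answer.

No

The target quantifier *every historian* is part of the relative clause *who dismissed every historian*.
Relative clauses block scope extraction: QR cannot target a position outside the modified NP.
So *every historian* cannot raise high enough to outscope *three novelists*; only the surface ordering *three novelists* > *every historian* is available.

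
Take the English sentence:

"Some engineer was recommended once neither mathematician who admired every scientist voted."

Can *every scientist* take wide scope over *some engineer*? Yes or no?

*every scientist* is embedded in the relative clause *who admired every scientist*, which is itself inside the adjunct *once neither mathematician who admired every scientist voted*.
Nested islands: the RC island is itself inside an adjunct island, so wide scope is doubly excluded.
The inverse ordering *every scientist* > *some engineer* is therefore underivable.
(Only the surface reading survives: one fixed engineer with respect to all the relevant scientists.)

No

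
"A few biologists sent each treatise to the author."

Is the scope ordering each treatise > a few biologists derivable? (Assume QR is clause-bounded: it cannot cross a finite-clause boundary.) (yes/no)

Yes

*each treatise* is the matrix object and *a few biologists* the matrix subject; the two are clausemates.
Nothing blocks QR of the lower DP to a position above the higher one, so inverse scope is available.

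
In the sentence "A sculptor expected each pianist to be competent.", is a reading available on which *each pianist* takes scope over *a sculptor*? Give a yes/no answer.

Yes

The ECM infinitive is scope-transparent — *each pianist* is free to raise above *a sculptor*.
QR within a single clause is free, so the lower quantifier may take scope over the higher one.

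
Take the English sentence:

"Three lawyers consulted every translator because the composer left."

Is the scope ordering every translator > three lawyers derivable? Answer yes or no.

The adjunct island is irrelevant here — *every translator* and *three lawyers* are both in the matrix clause.
Clause-internal QR can adjoin the lower DP above the subject, yielding the inverse reading.
Both orderings are possible: *three lawyers* > *every translator* and *every translator* > *three lawyers*.

Yes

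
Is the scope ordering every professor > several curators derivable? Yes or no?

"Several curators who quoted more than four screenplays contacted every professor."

*every professor* is a matrix argument; only *several curators* is modified by the relative clause *who quoted more than four screenplays*, so the RC island is irrelevant to the target quantifier.
Ordinary QR to a clause-peripheral position gives the wide-scope LF for the lower DP.

Yes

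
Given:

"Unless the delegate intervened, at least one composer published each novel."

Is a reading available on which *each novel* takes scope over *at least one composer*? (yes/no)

Yes

The adjunct clause does not contain *each novel*, which is the matrix object.
Since no island is crossed, the inverse ordering is licensed alongside surface scope.
Both orderings are possible: *at least one composer* > *each novel* and *each novel* > *at least one composer*.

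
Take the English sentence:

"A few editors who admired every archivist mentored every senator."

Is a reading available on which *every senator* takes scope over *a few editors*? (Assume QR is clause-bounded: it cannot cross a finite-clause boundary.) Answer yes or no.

Yes

The relative clause *who admired every archivist* modifies *a few editors*, but *every senator* is not inside that relative clause — it is an argument of the matrix verb.
Nothing blocks QR of the lower DP to a position above the higher one, so inverse scope is available.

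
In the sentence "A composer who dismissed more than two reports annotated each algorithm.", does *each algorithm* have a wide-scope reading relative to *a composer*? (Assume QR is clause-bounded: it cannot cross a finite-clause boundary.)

*each algorithm* is a matrix argument; only *a composer* is modified by the relative clause *who dismissed more than two reports*, so the RC island is irrelevant to the target quantifier.
Nothing blocks QR of the lower DP to a position above the higher one, so inverse scope is available.
The sentence is scopally ambiguous between *a composer* > *each algorithm* and *each algorithm* > *a composer*.

Yes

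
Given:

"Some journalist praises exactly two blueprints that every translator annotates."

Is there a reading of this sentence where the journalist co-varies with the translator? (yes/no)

No

The described interpretation is the *every translator* > *some journalist* scoping.
*every translator* is embedded in the relative clause *that every translator annotates* modifying *exactly two blueprints*.
Relative clauses are scope islands: a quantifier cannot QR out of a relative clause to take scope in the matrix clause.
So *every translator* cannot raise high enough to outscope *some journalist*; only the surface ordering *some journalist* > *every translator* is available.
(Only the surface reading survives: one fixed journalist with respect to all the relevant translators.)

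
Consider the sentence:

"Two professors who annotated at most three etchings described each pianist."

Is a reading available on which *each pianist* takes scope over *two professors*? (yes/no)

Yes

Although the sentence contains a relative clause (*who annotated at most three etchings*), *each pianist* is outside it, in the matrix VP.
Since no island is crossed, the inverse ordering is licensed alongside surface scope.
The sentence is scopally ambiguous between *two professors* > *each pianist* and *each pianist* > *two professors*.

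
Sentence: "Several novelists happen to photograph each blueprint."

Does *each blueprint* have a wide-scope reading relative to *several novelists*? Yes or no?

Yes

*each blueprint* is the object of the infinitival complement of a raising predicate; raising infinitives are transparent for QR, so the two DPs are in effect clausemates.
Since no island is crossed, the inverse ordering is licensed alongside surface scope.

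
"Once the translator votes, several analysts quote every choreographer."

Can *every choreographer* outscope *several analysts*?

The adjunct clause does not contain *every choreographer*, which is the matrix object.
Clause-internal QR can adjoin the lower DP above the subject, yielding the inverse reading.

Yes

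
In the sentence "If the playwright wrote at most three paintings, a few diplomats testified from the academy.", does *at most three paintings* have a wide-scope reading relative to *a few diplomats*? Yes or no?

The DP *at most three paintings* is contained in the adjunct clause *if the playwright wrote at most three paintings*.
Scope out of an adjunct clause is unavailable: QR respects the adjunct-island constraint.
So *at most three paintings* cannot raise to a position above *a few diplomats*.

No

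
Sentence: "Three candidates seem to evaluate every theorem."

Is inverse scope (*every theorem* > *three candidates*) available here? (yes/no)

*every theorem* is inside a raising infinitive, which is transparent to QR (no CP barrier), so it behaves as a matrix argument.
Ordinary QR to a clause-peripheral position gives the wide-scope LF for the lower DP.

Yes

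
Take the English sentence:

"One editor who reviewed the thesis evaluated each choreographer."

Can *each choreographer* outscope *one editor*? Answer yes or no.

The relative clause *who reviewed the thesis* modifies *one editor*, but *each choreographer* is not inside that relative clause — it is an argument of the matrix verb.
Ordinary QR to a clause-peripheral position gives the wide-scope LF for the lower DP.

Yes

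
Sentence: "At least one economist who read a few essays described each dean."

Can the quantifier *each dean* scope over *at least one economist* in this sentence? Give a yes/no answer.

Yes

The relative clause *who read a few essays* modifies *at least one economist*, but *each dean* is not inside that relative clause — it is an argument of the matrix verb.
Ordinary QR to a clause-peripheral position gives the wide-scope LF for the lower DP.
Both orderings are possible: *at least one economist* > *each dean* and *each dean* > *at least one economist*.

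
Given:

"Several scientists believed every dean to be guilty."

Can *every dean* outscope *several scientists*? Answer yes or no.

*every dean* is an ECM subject; ECM complements are not islands, and the embedded quantifier may take matrix scope.
With no island boundary between them, the object can take inverse scope over the subject via ordinary QR within the clause.

Yes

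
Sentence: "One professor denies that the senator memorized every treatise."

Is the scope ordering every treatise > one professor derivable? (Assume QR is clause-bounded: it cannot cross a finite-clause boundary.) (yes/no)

No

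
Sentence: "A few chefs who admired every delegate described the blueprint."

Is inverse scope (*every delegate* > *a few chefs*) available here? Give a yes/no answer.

No

Structurally, *every delegate* is inside the relative clause *who admired every delegate*.
The relative clause forms an island for QR, so the quantifier is confined to the head noun's restrictor.
So the wide-scope reading for *every delegate* is blocked.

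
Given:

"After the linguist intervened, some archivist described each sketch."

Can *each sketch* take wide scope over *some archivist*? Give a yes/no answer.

The adjunct clause does not contain *each sketch*, which is the matrix object.
Since no island is crossed, the inverse ordering is licensed alongside surface scope.
Both orderings are possible: *some archivist* > *each sketch* and *each sketch* > *some archivist*.

Yes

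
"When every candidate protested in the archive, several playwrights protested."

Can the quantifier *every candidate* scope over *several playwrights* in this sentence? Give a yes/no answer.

No

*every candidate* sits inside the adjunct clause *when every candidate protested in the archive*.
Scope out of an adjunct clause is unavailable: QR respects the adjunct-island constraint.
*every candidate* > *several playwrights* would require crossing that boundary, which is illicit.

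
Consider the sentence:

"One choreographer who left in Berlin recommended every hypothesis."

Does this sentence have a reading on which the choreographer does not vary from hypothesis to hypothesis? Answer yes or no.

Yes

The described interpretation is the *one choreographer* > *every hypothesis* scoping.
Nothing needs to raise for *one choreographer* > *every hypothesis*, so no island constraint is at stake.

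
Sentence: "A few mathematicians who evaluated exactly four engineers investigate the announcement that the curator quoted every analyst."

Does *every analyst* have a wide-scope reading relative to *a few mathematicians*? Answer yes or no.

No

*every analyst* occurs within the complex NP *the announcement that the curator quoted every analyst*.
The Complex NP Constraint bars QR out of the complement clause of a noun.
Hence only narrow scope for *every analyst* (under *a few mathematicians*) survives.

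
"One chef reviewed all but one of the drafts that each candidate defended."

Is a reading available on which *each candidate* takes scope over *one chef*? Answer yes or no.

No

Structurally, *each candidate* is inside the relative clause *that each candidate defended* modifying *all but one of the drafts*.
A relative clause is a scope island — quantifier raising cannot cross its boundary.
There is no licit LF on which *each candidate* c-commands *one chef*.
(Only the surface reading survives: one fixed chef with respect to all the relevant candidates.)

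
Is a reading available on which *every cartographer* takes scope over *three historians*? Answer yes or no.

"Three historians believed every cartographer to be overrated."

Yes

ECM infinitives lack a CP barrier, so *every cartographer* can QR over the matrix subject *three historians*.
Nothing blocks QR of the lower DP to a position above the higher one, so inverse scope is available.
Both orderings are possible: *three historians* > *every cartographer* and *every cartographer* > *three historians*.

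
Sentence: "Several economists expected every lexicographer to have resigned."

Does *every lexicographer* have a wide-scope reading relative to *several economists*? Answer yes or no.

Yes

*every lexicographer* is the subject of an ECM infinitive — the infinitival complement of an ECM verb is not a scope island, so *every lexicographer* can raise into the matrix clause.
With no island boundary between them, the object can take inverse scope over the subject via ordinary QR within the clause.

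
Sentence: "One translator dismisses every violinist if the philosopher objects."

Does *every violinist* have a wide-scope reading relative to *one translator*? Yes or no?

Yes

The adjunct island is irrelevant here — *every violinist* and *one translator* are both in the matrix clause.
QR within a single clause is free, so the lower quantifier may take scope over the higher one.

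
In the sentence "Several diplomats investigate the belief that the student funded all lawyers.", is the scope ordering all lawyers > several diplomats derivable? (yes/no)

No

*all lawyers* is embedded in the complex NP *the belief that the student funded all lawyers*.
The Complex NP Constraint bars QR out of the complement clause of a noun.
So *all lawyers* cannot raise high enough to outscope *several diplomats*; only the surface ordering *several diplomats* > *all lawyers* is available.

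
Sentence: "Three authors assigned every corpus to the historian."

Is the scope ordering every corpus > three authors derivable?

Yes

Both DPs are arguments of the same predicate; there is no clause or island boundary between them.
With no island boundary between them, the object can take inverse scope over the subject via ordinary QR within the clause.
Both orderings are possible: *three authors* > *every corpus* and *every corpus* > *three authors*.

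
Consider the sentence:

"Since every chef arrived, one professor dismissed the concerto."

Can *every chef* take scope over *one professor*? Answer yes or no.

*every chef* is embedded in the adjunct clause *since every chef arrived*.
Adjunct clauses are scope islands: a quantifier inside an adjunct cannot raise into the matrix clause.
So the wide-scope reading for *every chef* is blocked.

No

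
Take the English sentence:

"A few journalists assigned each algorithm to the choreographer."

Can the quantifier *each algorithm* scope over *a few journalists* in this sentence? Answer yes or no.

Yes

*each algorithm* is the matrix object and *a few journalists* the matrix subject; the two are clausemates.
Ordinary QR to a clause-peripheral position gives the wide-scope LF for the lower DP.
Both orderings are possible: *a few journalists* > *each algorithm* and *each algorithm* > *a few journalists*.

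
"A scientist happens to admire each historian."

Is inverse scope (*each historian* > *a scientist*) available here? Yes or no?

Yes

The matrix predicate is a raising verb, whose infinitival complement is not a scope island — *each historian* can QR into the matrix clause.
Ordinary QR to a clause-peripheral position gives the wide-scope LF for the lower DP.
So *each historian* > *a scientist* is among the available readings.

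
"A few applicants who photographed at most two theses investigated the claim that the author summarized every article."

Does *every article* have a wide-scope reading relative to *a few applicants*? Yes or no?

The DP *every article* is contained in the complex NP *the claim that the author summarized every article*.
Since the clause is the complement of a nominal head, the CNPC blocks scope extraction.
*every article* is confined to the island and cannot take scope over *a few applicants*.

No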